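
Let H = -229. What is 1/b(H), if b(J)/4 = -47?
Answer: -1/188 ≈ -0.0053191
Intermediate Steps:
b(J) = -188 (b(J) = 4*(-47) = -188)
1/b(H) = 1/(-188) = -1/188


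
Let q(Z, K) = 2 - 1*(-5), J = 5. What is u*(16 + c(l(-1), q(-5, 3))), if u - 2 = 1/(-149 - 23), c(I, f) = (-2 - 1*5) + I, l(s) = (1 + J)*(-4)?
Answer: -5145/172 ≈ -29.913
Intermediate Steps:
q(Z, K) = 7 (q(Z, K) = 2 + 5 = 7)
l(s) = -24 (l(s) = (1 + 5)*(-4) = 6*(-4) = -24)
c(I, f) = -7 + I (c(I, f) = (-2 - 5) + I = -7 + I)
u = 343/172 (u = 2 + 1/(-149 - 23) = 2 + 1/(-172) = 2 - 1/172 = 343/172 ≈ 1.9942)
u*(16 + c(l(-1), q(-5, 3))) = 343*(16 + (-7 - 24))/172 = 343*(16 - 31)/172 = (343/172)*(-15) = -5145/172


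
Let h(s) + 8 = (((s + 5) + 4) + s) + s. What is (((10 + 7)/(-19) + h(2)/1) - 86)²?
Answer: 2304324/361 ≈ 6383.2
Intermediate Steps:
h(s) = 1 + 3*s (h(s) = -8 + ((((s + 5) + 4) + s) + s) = -8 + ((((5 + s) + 4) + s) + s) = -8 + (((9 + s) + s) + s) = -8 + ((9 + 2*s) + s) = -8 + (9 + 3*s) = 1 + 3*s)
(((10 + 7)/(-19) + h(2)/1) - 86)² = (((10 + 7)/(-19) + (1 + 3*2)/1) - 86)² = ((17*(-1/19) + (1 + 6)*1) - 86)² = ((-17/19 + 7*1) - 86)² = ((-17/19 + 7) - 86)² = (116/19 - 86)² = (-1518/19)² = 2304324/361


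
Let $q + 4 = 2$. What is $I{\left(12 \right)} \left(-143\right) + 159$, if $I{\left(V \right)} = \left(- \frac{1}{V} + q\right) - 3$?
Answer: $\frac{10631}{12} \approx 885.92$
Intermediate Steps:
$q = -2$ ($q = -4 + 2 = -2$)
$I{\left(V \right)} = -5 - \frac{1}{V}$ ($I{\left(V \right)} = \left(- \frac{1}{V} - 2\right) - 3 = \left(-2 - \frac{1}{V}\right) - 3 = -5 - \frac{1}{V}$)
$I{\left(12 \right)} \left(-143\right) + 159 = \left(-5 - \frac{1}{12}\right) \left(-143\right) + 159 = \left(- \frac{61}{12}\right) \left(-143\right) + 159 = \frac{8723}{12} + 159 = \frac{10631}{12}$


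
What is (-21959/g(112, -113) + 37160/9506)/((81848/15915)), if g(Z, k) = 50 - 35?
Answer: -110442065047/389023544 ≈ -283.90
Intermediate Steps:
g(Z, k) = 15
(-21959/g(112, -113) + 37160/9506)/((81848/15915)) = (-21959/15 + 37160/9506)/((81848/15915)) = (-21959*1/15 + 37160*(1/9506))/((81848*(1/15915))) = (-21959/15 + 18580/4753)/(81848/15915) = -104092427/71295*15915/81848 = -110442065047/389023544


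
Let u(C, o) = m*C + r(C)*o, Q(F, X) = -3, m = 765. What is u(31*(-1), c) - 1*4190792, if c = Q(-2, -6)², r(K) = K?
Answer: -4214786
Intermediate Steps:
c = 9 (c = (-3)² = 9)
u(C, o) = 765*C + C*o
u(31*(-1), c) - 1*4190792 = (31*(-1))*(765 + 9) - 1*4190792 = -31*774 - 4190792 = -23994 - 4190792 = -4214786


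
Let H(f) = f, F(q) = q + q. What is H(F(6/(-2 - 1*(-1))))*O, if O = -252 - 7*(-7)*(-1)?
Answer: 3612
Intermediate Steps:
F(q) = 2*q
O = -301 (O = -252 - (-49)*(-1) = -252 - 1*49 = -252 - 49 = -301)
H(F(6/(-2 - 1*(-1))))*O = (2*(6/(-2 - 1*(-1))))*(-301) = (2*(6/(-2 + 1)))*(-301) = (2*(6/(-1)))*(-301) = (2*(6*(-1)))*(-301) = (2*(-6))*(-301) = -12*(-301) = 3612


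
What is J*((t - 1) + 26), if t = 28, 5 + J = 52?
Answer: 2491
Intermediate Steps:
J = 47 (J = -5 + 52 = 47)
J*((t - 1) + 26) = 47*((28 - 1) + 26) = 47*(27 + 26) = 47*53 = 2491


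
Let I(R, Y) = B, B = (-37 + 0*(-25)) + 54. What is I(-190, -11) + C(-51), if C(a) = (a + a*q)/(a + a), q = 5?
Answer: 20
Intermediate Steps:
C(a) = 3 (C(a) = (a + a*5)/(a + a) = (a + 5*a)/((2*a)) = (6*a)*(1/(2*a)) = 3)
B = 17 (B = (-37 + 0) + 54 = -37 + 54 = 17)
I(R, Y) = 17
I(-190, -11) + C(-51) = 17 + 3 = 20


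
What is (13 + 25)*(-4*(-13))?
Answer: 1976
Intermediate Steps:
(13 + 25)*(-4*(-13)) = 38*52 = 1976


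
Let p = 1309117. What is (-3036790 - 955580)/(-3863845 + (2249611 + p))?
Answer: 3992370/305117 ≈ 13.085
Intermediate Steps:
(-3036790 - 955580)/(-3863845 + (2249611 + p)) = (-3036790 - 955580)/(-3863845 + (2249611 + 1309117)) = -3992370/(-3863845 + 3558728) = -3992370/(-305117) = -3992370*(-1/305117) = 3992370/305117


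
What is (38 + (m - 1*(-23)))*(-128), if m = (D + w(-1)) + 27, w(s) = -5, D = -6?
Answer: -9856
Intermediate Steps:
m = 16 (m = (-6 - 5) + 27 = -11 + 27 = 16)
(38 + (m - 1*(-23)))*(-128) = (38 + (16 - 1*(-23)))*(-128) = (38 + (16 + 23))*(-128) = (38 + 39)*(-128) = 77*(-128) = -9856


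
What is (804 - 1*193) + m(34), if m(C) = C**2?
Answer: 1767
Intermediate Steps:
(804 - 1*193) + m(34) = (804 - 1*193) + 34**2 = (804 - 193) + 1156 = 611 + 1156 = 1767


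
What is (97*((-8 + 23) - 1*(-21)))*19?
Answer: 66348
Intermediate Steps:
(97*((-8 + 23) - 1*(-21)))*19 = (97*(15 + 21))*19 = (97*36)*19 = 3492*19 = 66348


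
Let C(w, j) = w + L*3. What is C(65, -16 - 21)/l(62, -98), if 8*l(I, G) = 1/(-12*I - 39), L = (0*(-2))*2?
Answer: -407160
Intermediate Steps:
L = 0 (L = 0*2 = 0)
l(I, G) = 1/(8*(-39 - 12*I)) (l(I, G) = 1/(8*(-12*I - 39)) = 1/(8*(-39 - 12*I)))
C(w, j) = w (C(w, j) = w + 0*3 = w + 0 = w)
C(65, -16 - 21)/l(62, -98) = 65/((-1/(312 + 96*62))) = 65/((-1/(312 + 5952))) = 65/((-1/6264)) = 65/((-1*1/6264)) = 65/(-1/6264) = 65*(-6264) = -407160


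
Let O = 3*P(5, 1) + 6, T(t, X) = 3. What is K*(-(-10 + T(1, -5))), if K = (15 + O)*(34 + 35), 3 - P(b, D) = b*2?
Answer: 0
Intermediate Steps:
P(b, D) = 3 - 2*b (P(b, D) = 3 - b*2 = 3 - 2*b)
O = -15 (O = 3*(3 - 2*5) + 6 = 3*(3 - 10) + 6 = 3*(-7) + 6 = -21 + 6 = -15)
K = 0 (K = (15 - 15)*(34 + 35) = 0*69 = 0)
K*(-(-10 + T(1, -5))) = 0*(-(-10 + 3)) = 0*(-1*(-7)) = 0*7 = 0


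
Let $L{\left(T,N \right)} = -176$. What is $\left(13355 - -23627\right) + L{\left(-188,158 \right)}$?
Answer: $36806$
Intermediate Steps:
$\left(13355 - -23627\right) + L{\left(-188,158 \right)} = \left(13355 - -23627\right) - 176 = \left(13355 + 23627\right) - 176 = 36982 - 176 = 36806$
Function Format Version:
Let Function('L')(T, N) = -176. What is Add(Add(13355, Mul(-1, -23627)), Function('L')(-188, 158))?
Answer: 36806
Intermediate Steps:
Add(Add(13355, Mul(-1, -23627)), Function('L')(-188, 158)) = Add(Add(13355, Mul(-1, -23627)), -176) = Add(Add(13355, 23627), -176) = Add(36982, -176) = 36806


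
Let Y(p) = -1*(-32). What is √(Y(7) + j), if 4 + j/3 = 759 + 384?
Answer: √3449 ≈ 58.728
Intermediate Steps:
j = 3417 (j = -12 + 3*(759 + 384) = -12 + 3*1143 = -12 + 3429 = 3417)
Y(p) = 32
√(Y(7) + j) = √(32 + 3417) = √3449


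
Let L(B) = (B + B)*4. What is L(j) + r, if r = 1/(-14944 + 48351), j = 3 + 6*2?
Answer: 4008841/33407 ≈ 120.00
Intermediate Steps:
j = 15 (j = 3 + 12 = 15)
L(B) = 8*B (L(B) = (2*B)*4 = 8*B)
r = 1/33407 ≈ 2.9934e-5
L(j) + r = 8*15 + 1/33407 = 120 + 1/33407 = 4008841/33407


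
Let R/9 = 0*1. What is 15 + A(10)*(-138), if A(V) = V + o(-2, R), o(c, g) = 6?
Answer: -2193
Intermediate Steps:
R = 0 (R = 9*(0*1) = 9*0 = 0)
A(V) = 6 + V (A(V) = V + 6 = 6 + V)
15 + A(10)*(-138) = 15 + (6 + 10)*(-138) = 15 + 16*(-138) = 15 - 2208 = -2193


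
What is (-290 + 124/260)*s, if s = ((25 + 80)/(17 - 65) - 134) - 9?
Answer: 43716537/1040 ≈ 42035.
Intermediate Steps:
s = -2323/16 (s = (105/(-48) - 134) - 9 = (105*(-1/48) - 134) - 9 = (-35/16 - 134) - 9 = -2179/16 - 9 = -2323/16 ≈ -145.19)
(-290 + 124/260)*s = (-290 + 124/260)*(-2323/16) = (-290 + 124*(1/260))*(-2323/16) = (-290 + 31/65)*(-2323/16) = -18819/65*(-2323/16) = 43716537/1040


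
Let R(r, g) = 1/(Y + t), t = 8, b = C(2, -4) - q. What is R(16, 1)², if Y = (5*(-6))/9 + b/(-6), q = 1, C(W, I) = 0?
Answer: 36/841 ≈ 0.042806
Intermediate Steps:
b = -1 (b = 0 - 1*1 = 0 - 1 = -1)
Y = -19/6 (Y = (5*(-6))/9 - 1/(-6) = -30*⅑ - 1*(-⅙) = -10/3 + ⅙ = -19/6 ≈ -3.1667)
R(r, g) = 6/29 (R(r, g) = 1/(-19/6 + 8) = 1/(29/6) = 6/29)
R(16, 1)² = (6/29)² = 36/841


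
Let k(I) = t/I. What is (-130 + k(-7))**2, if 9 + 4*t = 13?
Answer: 829921/49 ≈ 16937.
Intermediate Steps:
t = 1 (t = -9/4 + (1/4)*13 = -9/4 + 13/4 = 1)
k(I) = 1/I
(-130 + k(-7))**2 = (-130 + 1/(-7))**2 = (-130 - 1/7)**2 = (-911/7)**2 = 829921/49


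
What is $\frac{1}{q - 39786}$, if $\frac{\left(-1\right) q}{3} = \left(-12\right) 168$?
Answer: $- \frac{1}{33738} \approx -2.964 \cdot 10^{-5}$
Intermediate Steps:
$q = 6048$ ($q = - 3 \left(\left(-12\right) 168\right) = \left(-3\right) \left(-2016\right) = 6048$)
$\frac{1}{q - 39786} = \frac{1}{6048 - 39786} = \frac{1}{-33738} = - \frac{1}{33738}$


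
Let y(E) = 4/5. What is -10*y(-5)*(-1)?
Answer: 8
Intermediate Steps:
y(E) = ⅘ (y(E) = 4*(⅕) = ⅘)
-10*y(-5)*(-1) = -10*⅘*(-1) = -8*(-1) = 8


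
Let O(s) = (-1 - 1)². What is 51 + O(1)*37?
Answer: 199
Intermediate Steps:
O(s) = 4 (O(s) = (-2)² = 4)
51 + O(1)*37 = 51 + 4*37 = 51 + 148 = 199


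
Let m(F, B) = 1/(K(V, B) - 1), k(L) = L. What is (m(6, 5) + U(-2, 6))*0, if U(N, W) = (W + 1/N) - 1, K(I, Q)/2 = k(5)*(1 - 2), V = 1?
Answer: 0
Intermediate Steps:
K(I, Q) = -10 (K(I, Q) = 2*(5*(1 - 2)) = 2*(5*(-1)) = 2*(-5) = -10)
U(N, W) = -1 + W + 1/N
m(F, B) = -1/11 (m(F, B) = 1/(-10 - 1) = 1/(-11) = -1/11)
(m(6, 5) + U(-2, 6))*0 = (-1/11 + (-1 + 6 + 1/(-2)))*0 = (-1/11 + (-1 + 6 - 1/2))*0 = (-1/11 + 9/2)*0 = (97/22)*0 = 0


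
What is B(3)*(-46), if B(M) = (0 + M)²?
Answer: -414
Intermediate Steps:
B(M) = M²
B(3)*(-46) = 3²*(-46) = 9*(-46) = -414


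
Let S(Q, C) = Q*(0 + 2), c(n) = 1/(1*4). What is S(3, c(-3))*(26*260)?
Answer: 40560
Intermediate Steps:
c(n) = 1/4
S(Q, C) = 2*Q (S(Q, C) = Q*2 = 2*Q)
S(3, c(-3))*(26*260) = (2*3)*(26*260) = 6*6760 = 40560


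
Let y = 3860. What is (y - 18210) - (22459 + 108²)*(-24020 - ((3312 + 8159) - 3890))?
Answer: 1078306573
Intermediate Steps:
(y - 18210) - (22459 + 108²)*(-24020 - ((3312 + 8159) - 3890)) = (3860 - 18210) - (22459 + 108²)*(-24020 - ((3312 + 8159) - 3890)) = -14350 - (22459 + 11664)*(-24020 - (11471 - 3890)) = -14350 - 34123*(-24020 - 1*7581) = -14350 - 34123*(-24020 - 7581) = -14350 - 34123*(-31601) = -14350 - 1*(-1078320923) = -14350 + 1078320923 = 1078306573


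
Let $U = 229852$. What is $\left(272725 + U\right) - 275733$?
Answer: $226844$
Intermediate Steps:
$\left(272725 + U\right) - 275733 = \left(272725 + 229852\right) - 275733 = 502577 - 275733 = 226844$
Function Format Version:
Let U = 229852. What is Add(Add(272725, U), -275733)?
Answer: 226844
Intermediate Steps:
Add(Add(272725, U), -275733) = Add(Add(272725, 229852), -275733) = Add(502577, -275733) = 226844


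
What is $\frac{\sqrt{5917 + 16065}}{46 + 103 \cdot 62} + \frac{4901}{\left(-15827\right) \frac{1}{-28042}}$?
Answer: $\frac{19633406}{2261} + \frac{\sqrt{21982}}{6432} \approx 8683.5$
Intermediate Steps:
$\frac{\sqrt{5917 + 16065}}{46 + 103 \cdot 62} + \frac{4901}{\left(-15827\right) \frac{1}{-28042}} = \frac{\sqrt{21982}}{46 + 6386} + \frac{4901}{\left(-15827\right) \left(- \frac{1}{28042}\right)} = \frac{\sqrt{21982}}{6432} + \frac{4901}{\frac{2261}{4006}} = \sqrt{21982} \cdot \frac{1}{6432} + 4901 \cdot \frac{4006}{2261} = \frac{\sqrt{21982}}{6432} + \frac{19633406}{2261} = \frac{19633406}{2261} + \frac{\sqrt{21982}}{6432}$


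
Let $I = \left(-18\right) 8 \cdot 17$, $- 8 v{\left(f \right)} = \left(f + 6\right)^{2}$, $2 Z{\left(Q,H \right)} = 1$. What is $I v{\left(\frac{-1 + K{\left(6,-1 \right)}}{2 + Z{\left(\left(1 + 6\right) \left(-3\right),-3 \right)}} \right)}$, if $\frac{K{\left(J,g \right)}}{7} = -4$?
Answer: $\frac{239904}{25} \approx 9596.2$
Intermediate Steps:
$K{\left(J,g \right)} = -28$ ($K{\left(J,g \right)} = 7 \left(-4\right) = -28$)
$Z{\left(Q,H \right)} = \frac{1}{2}$ ($Z{\left(Q,H \right)} = \frac{1}{2} \cdot 1 = \frac{1}{2}$)
$v{\left(f \right)} = - \frac{\left(6 + f\right)^{2}}{8}$ ($v{\left(f \right)} = - \frac{\left(f + 6\right)^{2}}{8} = - \frac{\left(6 + f\right)^{2}}{8}$)
$I = -2448$ ($I = \left(-144\right) 17 = -2448$)
$I v{\left(\frac{-1 + K{\left(6,-1 \right)}}{2 + Z{\left(\left(1 + 6\right) \left(-3\right),-3 \right)}} \right)} = - 2448 \left(- \frac{\left(6 + \frac{-1 - 28}{2 + \frac{1}{2}}\right)^{2}}{8}\right) = - 2448 \left(- \frac{\left(6 - \frac{29}{\frac{5}{2}}\right)^{2}}{8}\right) = - 2448 \left(- \frac{\left(6 - \frac{58}{5}\right)^{2}}{8}\right) = - 2448 \left(- \frac{\left(- \frac{28}{5}\right)^{2}}{8}\right) = - 2448 \left(\left(- \frac{1}{8}\right) \frac{784}{25}\right) = \left(-2448\right) \left(- \frac{98}{25}\right) = \frac{239904}{25}$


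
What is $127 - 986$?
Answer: $-859$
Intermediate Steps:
$127 - 986 = -859$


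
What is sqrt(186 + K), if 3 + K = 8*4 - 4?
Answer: sqrt(211) ≈ 14.526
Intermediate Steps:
K = 25 (K = -3 + (8*4 - 4) = -3 + (32 - 4) = -3 + 28 = 25)
sqrt(186 + K) = sqrt(186 + 25) = sqrt(211)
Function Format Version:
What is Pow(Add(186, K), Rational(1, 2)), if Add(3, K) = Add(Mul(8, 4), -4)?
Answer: Pow(211, Rational(1, 2)) ≈ 14.526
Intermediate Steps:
K = 25 (K = Add(-3, Add(Mul(8, 4), -4)) = Add(-3, Add(32, -4)) = Add(-3, 28) = 25)
Pow(Add(186, K), Rational(1, 2)) = Pow(Add(186, 25), Rational(1, 2)) = Pow(211, Rational(1, 2))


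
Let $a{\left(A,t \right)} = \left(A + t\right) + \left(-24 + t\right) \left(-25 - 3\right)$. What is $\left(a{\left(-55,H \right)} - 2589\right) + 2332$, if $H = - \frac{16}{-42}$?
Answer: $\frac{2448}{7} \approx 349.71$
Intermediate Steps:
$H = \frac{8}{21}$ ($H = \left(-16\right) \left(- \frac{1}{42}\right) = \frac{8}{21} \approx 0.38095$)
$a{\left(A,t \right)} = 672 + A - 27 t$ ($a{\left(A,t \right)} = \left(A + t\right) + \left(-24 + t\right) \left(-28\right) = \left(A + t\right) - \left(-672 + 28 t\right) = 672 + A - 27 t$)
$\left(a{\left(-55,H \right)} - 2589\right) + 2332 = \left(\left(672 - 55 - \frac{72}{7}\right) - 2589\right) + 2332 = \left(\frac{4247}{7} - 2589\right) + 2332 = - \frac{13876}{7} + 2332 = \frac{2448}{7}$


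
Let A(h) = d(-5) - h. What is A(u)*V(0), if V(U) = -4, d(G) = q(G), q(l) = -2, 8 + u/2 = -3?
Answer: -80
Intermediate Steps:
u = -22 (u = -16 + 2*(-3) = -16 - 6 = -22)
d(G) = -2
A(h) = -2 - h
A(u)*V(0) = (-2 - 1*(-22))*(-4) = (-2 + 22)*(-4) = 20*(-4) = -80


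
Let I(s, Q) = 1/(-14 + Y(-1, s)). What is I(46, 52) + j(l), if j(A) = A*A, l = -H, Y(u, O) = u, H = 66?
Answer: 65339/15 ≈ 4355.9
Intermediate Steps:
I(s, Q) = -1/15 (I(s, Q) = 1/(-14 - 1) = 1/(-15) = -1/15)
l = -66 (l = -1*66 = -66)
j(A) = A²
I(46, 52) + j(l) = -1/15 + (-66)² = -1/15 + 4356 = 65339/15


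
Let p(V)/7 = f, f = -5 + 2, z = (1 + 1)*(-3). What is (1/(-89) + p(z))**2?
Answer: 3496900/7921 ≈ 441.47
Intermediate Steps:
z = -6 (z = 2*(-3) = -6)
f = -3
p(V) = -21 (p(V) = 7*(-3) = -21)
(1/(-89) + p(z))**2 = (1/(-89) - 21)**2 = (-1/89 - 21)**2 = (-1870/89)**2 = 3496900/7921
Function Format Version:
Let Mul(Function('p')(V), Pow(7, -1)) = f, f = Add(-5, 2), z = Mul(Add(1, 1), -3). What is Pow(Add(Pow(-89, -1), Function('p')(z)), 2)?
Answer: Rational(3496900, 7921) ≈ 441.47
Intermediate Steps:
z = -6 (z = Mul(2, -3) = -6)
f = -3
Function('p')(V) = -21 (Function('p')(V) = Mul(7, -3) = -21)
Pow(Add(Pow(-89, -1), Function('p')(z)), 2) = Pow(Add(Pow(-89, -1), -21), 2) = Pow(Add(Rational(-1, 89), -21), 2) = Pow(Rational(-1870, 89), 2) = Rational(3496900, 7921)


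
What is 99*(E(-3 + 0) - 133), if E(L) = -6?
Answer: -13761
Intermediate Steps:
99*(E(-3 + 0) - 133) = 99*(-6 - 133) = 99*(-139) = -13761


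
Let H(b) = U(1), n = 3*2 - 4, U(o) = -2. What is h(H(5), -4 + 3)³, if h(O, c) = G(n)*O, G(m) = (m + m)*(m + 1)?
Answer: -13824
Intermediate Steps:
n = 2 (n = 6 - 4 = 2)
H(b) = -2
G(m) = 2*m*(1 + m) (G(m) = (2*m)*(1 + m) = 2*m*(1 + m))
h(O, c) = 12*O (h(O, c) = (2*2*(1 + 2))*O = (2*2*3)*O = 12*O)
h(H(5), -4 + 3)³ = (12*(-2))³ = (-24)³ = -13824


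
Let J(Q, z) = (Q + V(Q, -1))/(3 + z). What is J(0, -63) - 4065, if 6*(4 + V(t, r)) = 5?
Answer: -1463381/360 ≈ -4064.9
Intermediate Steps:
V(t, r) = -19/6 (V(t, r) = -4 + (1/6)*5 = -4 + 5/6 = -19/6)
J(Q, z) = (-19/6 + Q)/(3 + z) (J(Q, z) = (Q - 19/6)/(3 + z) = (-19/6 + Q)/(3 + z))
J(0, -63) - 4065 = (-19/6 + 0)/(3 - 63) - 4065 = -19/6/(-60) - 4065 = -1/60*(-19/6) - 4065 = 19/360 - 4065 = -1463381/360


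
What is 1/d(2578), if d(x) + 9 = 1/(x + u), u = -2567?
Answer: -11/98 ≈ -0.11224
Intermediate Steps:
d(x) = -9 + 1/(-2567 + x) (d(x) = -9 + 1/(x - 2567) = -9 + 1/(-2567 + x))
1/d(2578) = 1/((23104 - 9*2578)/(-2567 + 2578)) = 1/((23104 - 23202)/11) = 1/((1/11)*(-98)) = 1/(-98/11) = -11/98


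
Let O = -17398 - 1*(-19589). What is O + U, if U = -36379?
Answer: -34188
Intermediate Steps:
O = 2191 (O = -17398 + 19589 = 2191)
O + U = 2191 - 36379 = -34188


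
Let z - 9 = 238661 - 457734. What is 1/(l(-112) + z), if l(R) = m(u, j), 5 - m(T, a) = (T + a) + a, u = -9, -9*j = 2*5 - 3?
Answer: -9/1971436 ≈ -4.5652e-6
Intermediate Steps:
j = -7/9 (j = -(2*5 - 3)/9 = -(10 - 3)/9 = -⅑*7 = -7/9 ≈ -0.77778)
m(T, a) = 5 - T - 2*a (m(T, a) = 5 - ((T + a) + a) = 5 - (T + 2*a) = 5 + (-T - 2*a) = 5 - T - 2*a)
l(R) = 140/9 (l(R) = 5 - 1*(-9) - 2*(-7/9) = 5 + 9 + 14/9 = 140/9)
z = -219064 (z = 9 + (238661 - 457734) = 9 - 219073 = -219064)
1/(l(-112) + z) = 1/(140/9 - 219064) = 1/(-1971436/9) = -9/1971436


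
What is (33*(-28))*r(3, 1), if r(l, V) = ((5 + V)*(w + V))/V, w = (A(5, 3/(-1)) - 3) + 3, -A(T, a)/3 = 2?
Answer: 27720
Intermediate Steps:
A(T, a) = -6 (A(T, a) = -3*2 = -6)
w = -6 (w = (-6 - 3) + 3 = -9 + 3 = -6)
r(l, V) = (-6 + V)*(5 + V)/V (r(l, V) = ((5 + V)*(-6 + V))/V = ((-6 + V)*(5 + V))/V = (-6 + V)*(5 + V)/V)
(33*(-28))*r(3, 1) = (33*(-28))*(-1 + 1 - 30/1) = -924*(-1 + 1 - 30*1) = -924*(-1 + 1 - 30) = -924*(-30) = 27720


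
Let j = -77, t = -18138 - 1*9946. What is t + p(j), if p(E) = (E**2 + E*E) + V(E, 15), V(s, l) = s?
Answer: -16303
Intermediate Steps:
t = -28084 (t = -18138 - 9946 = -28084)
p(E) = E + 2*E**2 (p(E) = (E**2 + E*E) + E = (E**2 + E**2) + E = 2*E**2 + E = E + 2*E**2)
t + p(j) = -28084 - 77*(1 + 2*(-77)) = -28084 - 77*(1 - 154) = -28084 - 77*(-153) = -28084 + 11781 = -16303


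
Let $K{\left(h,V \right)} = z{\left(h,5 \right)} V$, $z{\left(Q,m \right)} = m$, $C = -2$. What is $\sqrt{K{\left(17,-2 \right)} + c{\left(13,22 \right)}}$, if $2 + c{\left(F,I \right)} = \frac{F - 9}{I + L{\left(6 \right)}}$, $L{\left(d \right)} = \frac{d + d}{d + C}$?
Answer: $\frac{2 i \sqrt{74}}{5} \approx 3.4409 i$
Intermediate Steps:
$L{\left(d \right)} = \frac{2 d}{-2 + d}$ ($L{\left(d \right)} = \frac{d + d}{d - 2} = \frac{2 d}{-2 + d}$)
$c{\left(F,I \right)} = -2 + \frac{-9 + F}{3 + I}$ ($c{\left(F,I \right)} = -2 + \frac{F - 9}{I + 2 \cdot 6 \frac{1}{-2 + 6}} = -2 + \frac{-9 + F}{I + 2 \cdot 6 \cdot \frac{1}{4}} = -2 + \frac{-9 + F}{I + 3} = -2 + \frac{-9 + F}{3 + I}$)
$K{\left(h,V \right)} = 5 V$
$\sqrt{K{\left(17,-2 \right)} + c{\left(13,22 \right)}} = \sqrt{5 \left(-2\right) + \frac{-15 + 13 - 44}{3 + 22}} = \sqrt{-10 + \frac{-15 + 13 - 44}{25}} = \sqrt{-10 + \frac{1}{25} \left(-46\right)} = \sqrt{-10 - \frac{46}{25}} = \sqrt{- \frac{296}{25}} = \frac{2 i \sqrt{74}}{5}$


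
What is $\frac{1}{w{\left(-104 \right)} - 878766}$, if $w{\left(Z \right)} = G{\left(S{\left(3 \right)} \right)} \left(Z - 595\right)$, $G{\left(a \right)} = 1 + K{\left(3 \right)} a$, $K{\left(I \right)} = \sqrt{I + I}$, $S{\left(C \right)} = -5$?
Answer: $- \frac{58631}{51559026405} - \frac{233 \sqrt{6}}{51559026405} \approx -1.1482 \cdot 10^{-6}$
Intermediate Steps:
$K{\left(I \right)} = \sqrt{2} \sqrt{I}$ ($K{\left(I \right)} = \sqrt{2 I} = \sqrt{2} \sqrt{I}$)
$G{\left(a \right)} = 1 + a \sqrt{6}$ ($G{\left(a \right)} = 1 + \sqrt{2} \sqrt{3} a = 1 + \sqrt{6} a = 1 + a \sqrt{6}$)
$w{\left(Z \right)} = \left(1 - 5 \sqrt{6}\right) \left(-595 + Z\right)$ ($w{\left(Z \right)} = \left(1 - 5 \sqrt{6}\right) \left(Z - 595\right) = \left(1 - 5 \sqrt{6}\right) \left(-595 + Z\right)$)
$\frac{1}{w{\left(-104 \right)} - 878766} = \frac{1}{\left(1 - 5 \sqrt{6}\right) \left(-595 - 104\right) - 878766} = \frac{1}{\left(1 - 5 \sqrt{6}\right) \left(-699\right) - 878766} = \frac{1}{\left(-699 + 3495 \sqrt{6}\right) - 878766} = \frac{1}{-879465 + 3495 \sqrt{6}}$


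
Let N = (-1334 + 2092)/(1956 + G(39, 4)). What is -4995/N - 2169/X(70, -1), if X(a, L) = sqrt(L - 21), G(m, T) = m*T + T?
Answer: -5284710/379 + 2169*I*sqrt(22)/22 ≈ -13944.0 + 462.43*I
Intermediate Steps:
G(m, T) = T + T*m (G(m, T) = T*m + T = T + T*m)
N = 379/1058 (N = (-1334 + 2092)/(1956 + 4*(1 + 39)) = 758/(1956 + 4*40) = 758/(1956 + 160) = 758/2116 = 758*(1/2116) = 379/1058 ≈ 0.35822)
X(a, L) = sqrt(-21 + L)
-4995/N - 2169/X(70, -1) = -4995/379/1058 - 2169/sqrt(-21 - 1) = -4995*1058/379 - 2169*(-I*sqrt(22)/22) = -5284710/379 - 2169*(-I*sqrt(22)/22) = -5284710/379 - (-2169)*I*sqrt(22)/22 = -5284710/379 + 2169*I*sqrt(22)/22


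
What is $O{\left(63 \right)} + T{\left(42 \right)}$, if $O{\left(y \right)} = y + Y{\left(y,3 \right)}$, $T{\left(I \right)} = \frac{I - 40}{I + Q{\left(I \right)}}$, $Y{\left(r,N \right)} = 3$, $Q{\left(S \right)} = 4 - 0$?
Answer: $\frac{1519}{23} \approx 66.043$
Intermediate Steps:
$Q{\left(S \right)} = 4$ ($Q{\left(S \right)} = 4 + 0 = 4$)
$T{\left(I \right)} = \frac{-40 + I}{4 + I}$ ($T{\left(I \right)} = \frac{I - 40}{I + 4} = \frac{-40 + I}{4 + I}$)
$O{\left(y \right)} = 3 + y$ ($O{\left(y \right)} = y + 3 = 3 + y$)
$O{\left(63 \right)} + T{\left(42 \right)} = \left(3 + 63\right) + \frac{-40 + 42}{4 + 42} = 66 + \frac{1}{46} \cdot 2 = 66 + \frac{1}{23} = \frac{1519}{23}$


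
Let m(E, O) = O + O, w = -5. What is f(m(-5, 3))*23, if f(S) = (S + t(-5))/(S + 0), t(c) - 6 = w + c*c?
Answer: 368/3 ≈ 122.67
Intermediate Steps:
t(c) = 1 + c**2 (t(c) = 6 + (-5 + c*c) = 6 + (-5 + c**2) = 1 + c**2)
m(E, O) = 2*O
f(S) = (26 + S)/S (f(S) = (S + (1 + (-5)**2))/(S + 0) = (S + (1 + 25))/S = (S + 26)/S = (26 + S)/S)
f(m(-5, 3))*23 = ((26 + 2*3)/((2*3)))*23 = ((26 + 6)/6)*23 = ((1/6)*32)*23 = (16/3)*23 = 368/3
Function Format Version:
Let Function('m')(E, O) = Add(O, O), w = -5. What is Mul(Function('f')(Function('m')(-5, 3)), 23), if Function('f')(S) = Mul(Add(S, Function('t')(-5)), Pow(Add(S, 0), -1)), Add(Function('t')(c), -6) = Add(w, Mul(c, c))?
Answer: Rational(368, 3) ≈ 122.67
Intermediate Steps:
Function('t')(c) = Add(1, Pow(c, 2)) (Function('t')(c) = Add(6, Add(-5, Mul(c, c))) = Add(6, Add(-5, Pow(c, 2))) = Add(1, Pow(c, 2)))
Function('m')(E, O) = Mul(2, O)
Function('f')(S) = Mul(Pow(S, -1), Add(26, S)) (Function('f')(S) = Mul(Add(S, Add(1, Pow(-5, 2))), Pow(Add(S, 0), -1)) = Mul(Add(S, Add(1, 25)), Pow(S, -1)) = Mul(Add(S, 26), Pow(S, -1)) = Mul(Add(26, S), Pow(S, -1)) = Mul(Pow(S, -1), Add(26, S)))
Mul(Function('f')(Function('m')(-5, 3)), 23) = Mul(Mul(Pow(Mul(2, 3), -1), Add(26, Mul(2, 3))), 23) = Mul(Mul(Pow(6, -1), Add(26, 6)), 23) = Mul(Mul(Rational(1, 6), 32), 23) = Mul(Rational(16, 3), 23) = Rational(368, 3)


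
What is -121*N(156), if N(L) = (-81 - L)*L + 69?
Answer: 4465263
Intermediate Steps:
N(L) = 69 + L*(-81 - L) (N(L) = L*(-81 - L) + 69 = 69 + L*(-81 - L))
-121*N(156) = -121*(69 - 1*156**2 - 81*156) = -121*(69 - 1*24336 - 12636) = -121*(69 - 24336 - 12636) = -121*(-36903) = 4465263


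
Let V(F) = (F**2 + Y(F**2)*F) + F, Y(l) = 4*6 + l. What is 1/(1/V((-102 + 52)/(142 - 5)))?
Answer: -23243750/2571353 ≈ -9.0395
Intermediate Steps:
Y(l) = 24 + l
V(F) = F + F**2 + F*(24 + F**2) (V(F) = (F**2 + (24 + F**2)*F) + F = (F**2 + F*(24 + F**2)) + F = F + F**2 + F*(24 + F**2))
1/(1/V((-102 + 52)/(142 - 5))) = 1/(1/(((-102 + 52)/(142 - 5))*(25 + (-102 + 52)/(142 - 5) + ((-102 + 52)/(142 - 5))**2))) = 1/(1/((-50/137)*(25 - 50/137 + (-50/137)**2))) = 1/(1/((-50*1/137)*(25 - 50*1/137 + (-50*1/137)**2))) = 1/(1/(-50*(25 - 50/137 + (-50/137)**2)/137)) = 1/(1/(-50*(25 - 50/137 + 2500/18769)/137)) = 1/(1/(-50/137*464875/18769)) = 1/(1/(-23243750/2571353)) = 1/(-2571353/23243750) = -23243750/2571353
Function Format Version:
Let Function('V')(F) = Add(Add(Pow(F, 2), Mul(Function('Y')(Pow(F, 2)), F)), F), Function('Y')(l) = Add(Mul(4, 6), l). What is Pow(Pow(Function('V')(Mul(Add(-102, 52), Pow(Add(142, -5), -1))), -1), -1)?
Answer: Rational(-23243750, 2571353) ≈ -9.0395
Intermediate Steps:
Function('Y')(l) = Add(24, l)
Function('V')(F) = Add(F, Pow(F, 2), Mul(F, Add(24, Pow(F, 2)))) (Function('V')(F) = Add(Add(Pow(F, 2), Mul(Add(24, Pow(F, 2)), F)), F) = Add(Add(Pow(F, 2), Mul(F, Add(24, Pow(F, 2)))), F) = Add(F, Pow(F, 2), Mul(F, Add(24, Pow(F, 2)))))
Pow(Pow(Function('V')(Mul(Add(-102, 52), Pow(Add(142, -5), -1))), -1), -1) = Pow(Pow(Mul(Mul(Add(-102, 52), Pow(Add(142, -5), -1)), Add(25, Mul(Add(-102, 52), Pow(Add(142, -5), -1)), Pow(Mul(Add(-102, 52), Pow(Add(142, -5), -1)), 2))), -1), -1) = Pow(Pow(Mul(Mul(-50, Pow(137, -1)), Add(25, Mul(-50, Pow(137, -1)), Pow(Mul(-50, Pow(137, -1)), 2))), -1), -1) = Pow(Pow(Mul(Mul(-50, Rational(1, 137)), Add(25, Mul(-50, Rational(1, 137)), Pow(Mul(-50, Rational(1, 137)), 2))), -1), -1) = Pow(Pow(Mul(Rational(-50, 137), Add(25, Rational(-50, 137), Pow(Rational(-50, 137), 2))), -1), -1) = Pow(Pow(Mul(Rational(-50, 137), Add(25, Rational(-50, 137), Rational(2500, 18769))), -1), -1) = Pow(Pow(Mul(Rational(-50, 137), Rational(464875, 18769)), -1), -1) = Pow(Pow(Rational(-23243750, 2571353), -1), -1) = Pow(Rational(-2571353, 23243750), -1) = Rational(-23243750, 2571353)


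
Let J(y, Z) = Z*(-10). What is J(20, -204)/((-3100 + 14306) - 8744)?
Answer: 1020/1231 ≈ 0.82859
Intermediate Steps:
J(y, Z) = -10*Z
J(20, -204)/((-3100 + 14306) - 8744) = (-10*(-204))/((-3100 + 14306) - 8744) = 2040/(11206 - 8744) = 2040/2462 = 2040*(1/2462) = 1020/1231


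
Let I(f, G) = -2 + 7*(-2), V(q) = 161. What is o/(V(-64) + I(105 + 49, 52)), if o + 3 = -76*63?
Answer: -4791/145 ≈ -33.041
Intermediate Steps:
I(f, G) = -16 (I(f, G) = -2 - 14 = -16)
o = -4791 (o = -3 - 76*63 = -3 - 4788 = -4791)
o/(V(-64) + I(105 + 49, 52)) = -4791/(161 - 16) = -4791/145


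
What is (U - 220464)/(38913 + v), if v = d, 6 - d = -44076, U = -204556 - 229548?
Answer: -654568/82995 ≈ -7.8868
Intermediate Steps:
U = -434104
d = 44082 (d = 6 - 1*(-44076) = 6 + 44076 = 44082)
v = 44082
(U - 220464)/(38913 + v) = (-434104 - 220464)/(38913 + 44082) = -654568/82995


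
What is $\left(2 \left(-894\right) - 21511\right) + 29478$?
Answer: $6179$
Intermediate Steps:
$\left(2 \left(-894\right) - 21511\right) + 29478 = \left(-1788 - 21511\right) + 29478 = -23299 + 29478 = 6179$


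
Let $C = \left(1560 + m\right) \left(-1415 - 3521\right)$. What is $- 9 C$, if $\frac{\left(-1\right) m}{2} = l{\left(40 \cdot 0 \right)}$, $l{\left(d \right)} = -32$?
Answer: $72144576$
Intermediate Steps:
$m = 64$ ($m = \left(-2\right) \left(-32\right) = 64$)
$C = -8016064$ ($C = \left(1560 + 64\right) \left(-1415 - 3521\right) = 1624 \left(-4936\right) = -8016064$)
$- 9 C = \left(-9\right) \left(-8016064\right) = 72144576$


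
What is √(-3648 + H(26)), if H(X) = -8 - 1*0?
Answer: 2*I*√914 ≈ 60.465*I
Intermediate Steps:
H(X) = -8 (H(X) = -8 + 0 = -8)
√(-3648 + H(26)) = √(-3648 - 8) = √(-3656) = 2*I*√914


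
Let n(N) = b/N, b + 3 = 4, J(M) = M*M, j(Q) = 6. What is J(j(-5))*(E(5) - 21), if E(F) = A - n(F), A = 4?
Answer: -3096/5 ≈ -619.20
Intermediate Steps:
J(M) = M²
b = 1 (b = -3 + 4 = 1)
n(N) = 1/N
E(F) = 4 - 1/F
J(j(-5))*(E(5) - 21) = 6²*((4 - 1/5) - 21) = 36*((4 - 1*⅕) - 21) = 36*((4 - ⅕) - 21) = 36*(19/5 - 21) = 36*(-86/5) = -3096/5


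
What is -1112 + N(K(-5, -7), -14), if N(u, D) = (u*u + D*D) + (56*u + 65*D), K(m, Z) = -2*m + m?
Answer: -1521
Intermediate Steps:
K(m, Z) = -m
N(u, D) = D² + u² + 56*u + 65*D (N(u, D) = (u² + D²) + (56*u + 65*D) = (D² + u²) + (56*u + 65*D) = D² + u² + 56*u + 65*D)
-1112 + N(K(-5, -7), -14) = -1112 + ((-14)² + (-1*(-5))² + 56*(-1*(-5)) + 65*(-14)) = -1112 + (196 + 5² + 56*5 - 910) = -1112 + (196 + 25 + 280 - 910) = -1112 - 409 = -1521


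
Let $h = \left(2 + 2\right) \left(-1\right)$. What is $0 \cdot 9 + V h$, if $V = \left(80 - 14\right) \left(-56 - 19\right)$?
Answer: $19800$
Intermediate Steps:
$h = -4$ ($h = 4 \left(-1\right) = -4$)
$V = -4950$ ($V = 66 \left(-75\right) = -4950$)
$0 \cdot 9 + V h = 0 \cdot 9 - -19800 = 0 + 19800 = 19800$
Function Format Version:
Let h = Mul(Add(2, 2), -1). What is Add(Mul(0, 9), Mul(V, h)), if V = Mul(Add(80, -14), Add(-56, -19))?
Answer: 19800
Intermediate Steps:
h = -4 (h = Mul(4, -1) = -4)
V = -4950 (V = Mul(66, -75) = -4950)
Add(Mul(0, 9), Mul(V, h)) = Add(Mul(0, 9), Mul(-4950, -4)) = Add(0, 19800) = 19800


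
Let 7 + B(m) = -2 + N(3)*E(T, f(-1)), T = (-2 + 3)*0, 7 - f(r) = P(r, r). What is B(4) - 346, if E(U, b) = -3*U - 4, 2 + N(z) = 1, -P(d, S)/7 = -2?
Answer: -351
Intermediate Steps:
P(d, S) = 14 (P(d, S) = -7*(-2) = 14)
f(r) = -7 (f(r) = 7 - 1*14 = 7 - 14 = -7)
N(z) = -1 (N(z) = -2 + 1 = -1)
T = 0 (T = 1*0 = 0)
E(U, b) = -4 - 3*U
B(m) = -5 (B(m) = -7 + (-2 - (-4 - 3*0)) = -7 + (-2 - (-4 + 0)) = -7 + (-2 - 1*(-4)) = -7 + (-2 + 4) = -7 + 2 = -5)
B(4) - 346 = -5 - 346 = -351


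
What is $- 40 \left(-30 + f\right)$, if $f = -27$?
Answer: $2280$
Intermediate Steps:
$- 40 \left(-30 + f\right) = - 40 \left(-30 - 27\right) = \left(-40\right) \left(-57\right) = 2280$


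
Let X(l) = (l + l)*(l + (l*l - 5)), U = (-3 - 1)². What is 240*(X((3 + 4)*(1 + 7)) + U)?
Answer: 85670400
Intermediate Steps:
U = 16 (U = (-4)² = 16)
X(l) = 2*l*(-5 + l + l²) (X(l) = (2*l)*(l + (l² - 5)) = (2*l)*(l + (-5 + l²)) = (2*l)*(-5 + l + l²) = 2*l*(-5 + l + l²))
240*(X((3 + 4)*(1 + 7)) + U) = 240*(2*((3 + 4)*(1 + 7))*(-5 + (3 + 4)*(1 + 7) + ((3 + 4)*(1 + 7))²) + 16) = 240*(2*(7*8)*(-5 + 7*8 + (7*8)²) + 16) = 240*(2*56*(-5 + 56 + 56²) + 16) = 240*(2*56*(-5 + 56 + 3136) + 16) = 240*(2*56*3187 + 16) = 240*(356944 + 16) = 240*356960 = 85670400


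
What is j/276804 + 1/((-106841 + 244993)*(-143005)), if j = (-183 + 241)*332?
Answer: 95107438353439/1367164488218760 ≈ 0.069565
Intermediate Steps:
j = 19256 (j = 58*332 = 19256)
j/276804 + 1/((-106841 + 244993)*(-143005)) = 19256/276804 + 1/((-106841 + 244993)*(-143005)) = 19256*(1/276804) - 1/143005/138152 = 4814/69201 + (1/138152)*(-1/143005) = 4814/69201 - 1/19756426760 = 95107438353439/1367164488218760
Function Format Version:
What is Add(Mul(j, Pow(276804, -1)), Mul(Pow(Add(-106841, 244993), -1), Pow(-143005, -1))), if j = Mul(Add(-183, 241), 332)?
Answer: Rational(95107438353439, 1367164488218760) ≈ 0.069565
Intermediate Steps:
j = 19256 (j = Mul(58, 332) = 19256)
Add(Mul(j, Pow(276804, -1)), Mul(Pow(Add(-106841, 244993), -1), Pow(-143005, -1))) = Add(Mul(19256, Pow(276804, -1)), Mul(Pow(Add(-106841, 244993), -1), Pow(-143005, -1))) = Add(Mul(19256, Rational(1, 276804)), Mul(Pow(138152, -1), Rational(-1, 143005))) = Add(Rational(4814, 69201), Mul(Rational(1, 138152), Rational(-1, 143005))) = Add(Rational(4814, 69201), Rational(-1, 19756426760)) = Rational(95107438353439, 1367164488218760)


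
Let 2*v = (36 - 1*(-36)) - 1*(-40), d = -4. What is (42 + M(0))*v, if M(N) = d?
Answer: 2128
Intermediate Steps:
M(N) = -4
v = 56 (v = ((36 - 1*(-36)) - 1*(-40))/2 = ((36 + 36) + 40)/2 = (72 + 40)/2 = (½)*112 = 56)
(42 + M(0))*v = (42 - 4)*56 = 38*56 = 2128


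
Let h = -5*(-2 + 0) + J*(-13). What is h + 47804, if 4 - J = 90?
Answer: 48932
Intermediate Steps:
J = -86 (J = 4 - 1*90 = 4 - 90 = -86)
h = 1128 (h = -5*(-2 + 0) - 86*(-13) = -5*(-2) + 1118 = 10 + 1118 = 1128)
h + 47804 = 1128 + 47804 = 48932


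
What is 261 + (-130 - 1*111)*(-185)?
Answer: 44846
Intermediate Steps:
261 + (-130 - 1*111)*(-185) = 261 + (-130 - 111)*(-185) = 261 - 241*(-185) = 261 + 44585 = 44846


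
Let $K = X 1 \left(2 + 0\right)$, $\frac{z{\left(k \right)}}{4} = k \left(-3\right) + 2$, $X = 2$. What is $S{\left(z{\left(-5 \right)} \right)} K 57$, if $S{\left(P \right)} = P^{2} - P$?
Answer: $1038768$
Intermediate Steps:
$z{\left(k \right)} = 8 - 12 k$ ($z{\left(k \right)} = 4 \left(k \left(-3\right) + 2\right) = 4 \left(- 3 k + 2\right) = 4 \left(2 - 3 k\right) = 8 - 12 k$)
$K = 4$ ($K = 2 \cdot 1 \left(2 + 0\right) = 2 \cdot 1 \cdot 2 = 2 \cdot 2 = 4$)
$S{\left(z{\left(-5 \right)} \right)} K 57 = \left(8 - -60\right) \left(-1 + \left(8 - -60\right)\right) 4 \cdot 57 = \left(8 + 60\right) \left(-1 + \left(8 + 60\right)\right) 4 \cdot 57 = 68 \left(-1 + 68\right) 4 \cdot 57 = 68 \cdot 67 \cdot 4 \cdot 57 = 4556 \cdot 4 \cdot 57 = 18224 \cdot 57 = 1038768$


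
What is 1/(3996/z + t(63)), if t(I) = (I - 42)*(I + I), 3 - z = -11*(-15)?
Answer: 3/7864 ≈ 0.00038149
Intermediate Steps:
z = -162 (z = 3 - (-11)*(-15) = 3 - 1*165 = 3 - 165 = -162)
t(I) = 2*I*(-42 + I) (t(I) = (-42 + I)*(2*I) = 2*I*(-42 + I))
1/(3996/z + t(63)) = 1/(3996/(-162) + 2*63*(-42 + 63)) = 1/(3996*(-1/162) + 2*63*21) = 1/(-74/3 + 2646) = 1/(7864/3) = 3/7864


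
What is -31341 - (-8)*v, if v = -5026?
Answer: -71549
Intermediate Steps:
-31341 - (-8)*v = -31341 - (-8)*(-5026) = -31341 - 1*40208 = -31341 - 40208 = -71549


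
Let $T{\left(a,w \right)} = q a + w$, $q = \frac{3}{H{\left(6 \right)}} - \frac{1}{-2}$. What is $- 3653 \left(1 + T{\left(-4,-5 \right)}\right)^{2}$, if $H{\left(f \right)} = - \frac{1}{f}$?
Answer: $-15912468$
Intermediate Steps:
$q = - \frac{35}{2}$ ($q = \frac{3}{\left(-1\right) \frac{1}{6}} - \frac{1}{-2} = \frac{3}{\left(-1\right) \frac{1}{6}} - - \frac{1}{2} = \frac{3}{- \frac{1}{6}} + \frac{1}{2} = 3 \left(-6\right) + \frac{1}{2} = -18 + \frac{1}{2} = - \frac{35}{2} \approx -17.5$)
$T{\left(a,w \right)} = w - \frac{35 a}{2}$ ($T{\left(a,w \right)} = - \frac{35 a}{2} + w = w - \frac{35 a}{2}$)
$- 3653 \left(1 + T{\left(-4,-5 \right)}\right)^{2} = - 3653 \left(1 - -65\right)^{2} = - 3653 \left(1 + \left(-5 + 70\right)\right)^{2} = - 3653 \left(1 + 65\right)^{2} = - 3653 \cdot 66^{2} = \left(-3653\right) 4356 = -15912468$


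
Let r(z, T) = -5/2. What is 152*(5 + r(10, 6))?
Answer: 380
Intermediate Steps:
r(z, T) = -5/2 (r(z, T) = -5*½ = -5/2)
152*(5 + r(10, 6)) = 152*(5 - 5/2) = 152*(5/2) = 380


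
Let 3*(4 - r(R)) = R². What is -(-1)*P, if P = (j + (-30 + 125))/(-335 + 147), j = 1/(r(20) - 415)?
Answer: -38783/76751 ≈ -0.50531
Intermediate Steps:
r(R) = 4 - R²/3
j = -3/1633 (j = 1/((4 - ⅓*20²) - 415) = 1/((4 - ⅓*400) - 415) = 1/((4 - 400/3) - 415) = 1/(-388/3 - 415) = 1/(-1633/3) = -3/1633 ≈ -0.0018371)
P = -38783/76751 (P = (-3/1633 + (-30 + 125))/(-335 + 147) = (-3/1633 + 95)/(-188) = (155132/1633)*(-1/188) = -38783/76751 ≈ -0.50531)
-(-1)*P = -(-1)*(-38783)/76751 = -1*38783/76751 = -38783/76751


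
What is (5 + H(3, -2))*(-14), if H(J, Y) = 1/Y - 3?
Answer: -21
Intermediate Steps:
H(J, Y) = -3 + 1/Y
(5 + H(3, -2))*(-14) = (5 + (-3 + 1/(-2)))*(-14) = (5 + (-3 - 1/2))*(-14) = (5 - 7/2)*(-14) = (3/2)*(-14) = -21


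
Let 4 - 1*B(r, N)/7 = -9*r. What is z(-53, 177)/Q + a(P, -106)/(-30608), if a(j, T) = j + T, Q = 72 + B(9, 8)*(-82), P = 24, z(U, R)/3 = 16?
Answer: 631423/372790136 ≈ 0.0016938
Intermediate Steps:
B(r, N) = 28 + 63*r (B(r, N) = 28 - (-63)*r = 28 + 63*r)
z(U, R) = 48 (z(U, R) = 3*16 = 48)
Q = -48718 (Q = 72 + (28 + 63*9)*(-82) = 72 + (28 + 567)*(-82) = 72 + 595*(-82) = 72 - 48790 = -48718)
a(j, T) = T + j
z(-53, 177)/Q + a(P, -106)/(-30608) = 48/(-48718) + (-106 + 24)/(-30608) = 48*(-1/48718) - 82*(-1/30608) = -24/24359 + 41/15304 = 631423/372790136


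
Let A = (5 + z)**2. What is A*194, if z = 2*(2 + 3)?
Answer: 43650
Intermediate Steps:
z = 10 (z = 2*5 = 10)
A = 225 (A = (5 + 10)**2 = 15**2 = 225)
A*194 = 225*194 = 43650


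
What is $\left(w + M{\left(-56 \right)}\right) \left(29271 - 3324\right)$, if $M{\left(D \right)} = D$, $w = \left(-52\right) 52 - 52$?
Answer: $-72962964$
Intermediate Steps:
$w = -2756$ ($w = -2704 - 52 = -2756$)
$\left(w + M{\left(-56 \right)}\right) \left(29271 - 3324\right) = \left(-2756 - 56\right) \left(29271 - 3324\right) = \left(-2812\right) 25947 = -72962964$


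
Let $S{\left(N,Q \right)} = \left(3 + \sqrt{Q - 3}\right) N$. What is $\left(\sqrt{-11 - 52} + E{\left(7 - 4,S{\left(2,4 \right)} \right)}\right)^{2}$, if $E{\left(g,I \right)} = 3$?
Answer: $-54 + 18 i \sqrt{7} \approx -54.0 + 47.624 i$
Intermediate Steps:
$S{\left(N,Q \right)} = N \left(3 + \sqrt{-3 + Q}\right)$ ($S{\left(N,Q \right)} = \left(3 + \sqrt{-3 + Q}\right) N = N \left(3 + \sqrt{-3 + Q}\right)$)
$\left(\sqrt{-11 - 52} + E{\left(7 - 4,S{\left(2,4 \right)} \right)}\right)^{2} = \left(\sqrt{-11 - 52} + 3\right)^{2} = \left(\sqrt{-63} + 3\right)^{2} = \left(3 i \sqrt{7} + 3\right)^{2} = \left(3 + 3 i \sqrt{7}\right)^{2}$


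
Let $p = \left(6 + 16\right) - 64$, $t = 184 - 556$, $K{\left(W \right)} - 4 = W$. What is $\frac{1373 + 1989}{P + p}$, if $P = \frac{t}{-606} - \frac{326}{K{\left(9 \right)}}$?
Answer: $- \frac{2207153}{43633} \approx -50.584$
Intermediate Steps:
$K{\left(W \right)} = 4 + W$
$t = -372$ ($t = 184 - 556 = -372$)
$p = -42$ ($p = 22 - 64 = -42$)
$P = - \frac{32120}{1313}$ ($P = - \frac{372}{-606} - \frac{326}{4 + 9} = \left(-372\right) \left(- \frac{1}{606}\right) - \frac{326}{13} = \frac{62}{101} - \frac{326}{13} = - \frac{32120}{1313} \approx -24.463$)
$\frac{1373 + 1989}{P + p} = \frac{1373 + 1989}{- \frac{32120}{1313} - 42} = \frac{3362}{- \frac{87266}{1313}} = 3362 \left(- \frac{1313}{87266}\right) = - \frac{2207153}{43633}$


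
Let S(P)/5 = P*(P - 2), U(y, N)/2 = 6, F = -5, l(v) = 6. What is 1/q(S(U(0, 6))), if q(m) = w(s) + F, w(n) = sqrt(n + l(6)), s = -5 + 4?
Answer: -1/4 - sqrt(5)/20 ≈ -0.36180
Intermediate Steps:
s = -1
U(y, N) = 12 (U(y, N) = 2*6 = 12)
S(P) = 5*P*(-2 + P) (S(P) = 5*(P*(P - 2)) = 5*(P*(-2 + P)) = 5*P*(-2 + P))
w(n) = sqrt(6 + n) (w(n) = sqrt(n + 6) = sqrt(6 + n))
q(m) = -5 + sqrt(5) (q(m) = sqrt(6 - 1) - 5 = sqrt(5) - 5 = -5 + sqrt(5))
1/q(S(U(0, 6))) = 1/(-5 + sqrt(5))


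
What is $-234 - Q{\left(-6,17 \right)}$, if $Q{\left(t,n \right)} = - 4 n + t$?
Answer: $-160$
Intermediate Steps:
$Q{\left(t,n \right)} = t - 4 n$
$-234 - Q{\left(-6,17 \right)} = -234 - \left(-6 - 68\right) = -234 - -74 = -234 + 74 = -160$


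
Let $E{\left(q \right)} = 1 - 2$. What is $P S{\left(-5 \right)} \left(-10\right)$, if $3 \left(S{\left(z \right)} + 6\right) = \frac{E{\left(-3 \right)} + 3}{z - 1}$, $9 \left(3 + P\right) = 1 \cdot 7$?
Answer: $- \frac{11000}{81} \approx -135.8$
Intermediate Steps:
$E{\left(q \right)} = -1$ ($E{\left(q \right)} = 1 - 2 = -1$)
$P = - \frac{20}{9}$ ($P = -3 + \frac{1 \cdot 7}{9} = -3 + \frac{1}{9} \cdot 7 = -3 + \frac{7}{9} = - \frac{20}{9} \approx -2.2222$)
$S{\left(z \right)} = -6 + \frac{2}{3 \left(-1 + z\right)}$ ($S{\left(z \right)} = -6 + \frac{\left(-1 + 3\right) \frac{1}{z - 1}}{3} = -6 + \frac{2 \frac{1}{-1 + z}}{3} = -6 + \frac{2}{3 \left(-1 + z\right)}$)
$P S{\left(-5 \right)} \left(-10\right) = - \frac{20 \frac{2 \left(10 - -45\right)}{3 \left(-1 - 5\right)}}{9} \left(-10\right) = - \frac{20 \frac{2 \left(10 + 45\right)}{3 \left(-6\right)}}{9} \left(-10\right) = - \frac{20 \cdot \frac{2}{3} \left(- \frac{1}{6}\right) 55}{9} \left(-10\right) = \left(- \frac{20}{9}\right) \left(- \frac{55}{9}\right) \left(-10\right) = \frac{1100}{81} \left(-10\right) = - \frac{11000}{81}$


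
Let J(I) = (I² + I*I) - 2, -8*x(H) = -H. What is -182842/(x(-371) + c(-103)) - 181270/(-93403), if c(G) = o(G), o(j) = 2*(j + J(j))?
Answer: -75456725618/31517628111 ≈ -2.3941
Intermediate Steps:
x(H) = H/8 (x(H) = -(-1)*H/8 = H/8)
J(I) = -2 + 2*I² (J(I) = (I² + I²) - 2 = 2*I² - 2 = -2 + 2*I²)
o(j) = -4 + 2*j + 4*j² (o(j) = 2*(j + (-2 + 2*j²)) = 2*(-2 + j + 2*j²) = -4 + 2*j + 4*j²)
c(G) = -4 + 2*G + 4*G²
-182842/(x(-371) + c(-103)) - 181270/(-93403) = -182842/((⅛)*(-371) + (-4 + 2*(-103) + 4*(-103)²)) - 181270/(-93403) = -182842/(-371/8 + (-4 - 206 + 4*10609)) - 181270*(-1/93403) = -182842/(-371/8 + (-4 - 206 + 42436)) + 181270/93403 = -182842/(-371/8 + 42226) + 181270/93403 = -182842/337437/8 + 181270/93403 = -182842*8/337437 + 181270/93403 = -1462736/337437 + 181270/93403 = -75456725618/31517628111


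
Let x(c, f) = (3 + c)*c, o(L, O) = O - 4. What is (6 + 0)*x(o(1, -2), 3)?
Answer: 108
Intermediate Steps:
o(L, O) = -4 + O
x(c, f) = c*(3 + c)
(6 + 0)*x(o(1, -2), 3) = (6 + 0)*((-4 - 2)*(3 + (-4 - 2))) = 6*(-6*(3 - 6)) = 6*(-6*(-3)) = 6*18 = 108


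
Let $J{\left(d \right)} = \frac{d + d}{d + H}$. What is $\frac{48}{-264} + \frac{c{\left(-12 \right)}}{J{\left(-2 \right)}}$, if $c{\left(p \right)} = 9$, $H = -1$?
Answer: $\frac{289}{44} \approx 6.5682$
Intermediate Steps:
$J{\left(d \right)} = \frac{2 d}{-1 + d}$ ($J{\left(d \right)} = \frac{d + d}{d - 1} = \frac{2 d}{-1 + d}$)
$\frac{48}{-264} + \frac{c{\left(-12 \right)}}{J{\left(-2 \right)}} = \frac{48}{-264} + \frac{9}{2 \left(-2\right) \frac{1}{-1 - 2}} = 48 \left(- \frac{1}{264}\right) + \frac{9}{2 \left(-2\right) \frac{1}{-3}} = - \frac{2}{11} + \frac{9}{2 \left(-2\right) \left(- \frac{1}{3}\right)} = - \frac{2}{11} + \frac{9}{\frac{4}{3}} = - \frac{2}{11} + 9 \cdot \frac{3}{4} = - \frac{2}{11} + \frac{27}{4} = \frac{289}{44}$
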